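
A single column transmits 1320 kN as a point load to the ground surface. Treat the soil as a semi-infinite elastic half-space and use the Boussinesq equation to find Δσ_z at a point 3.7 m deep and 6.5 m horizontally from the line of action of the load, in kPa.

Boussinesq vertical stress below a point load on an elastic half-space:
Δσ_z = 3P/(2πz²) · [1 + (r/z)²]^(−5/2)
r/z = 6.5/3.7 = 1.7568; [1+(r/z)²]^(−5/2) = 0.029628.
Δσ_z = 3×1320/(2π×3.7²) × 0.029628 = 46.038 × 0.029628 = 1.364 kPa

Δσ_z ≈ 1.36 kPa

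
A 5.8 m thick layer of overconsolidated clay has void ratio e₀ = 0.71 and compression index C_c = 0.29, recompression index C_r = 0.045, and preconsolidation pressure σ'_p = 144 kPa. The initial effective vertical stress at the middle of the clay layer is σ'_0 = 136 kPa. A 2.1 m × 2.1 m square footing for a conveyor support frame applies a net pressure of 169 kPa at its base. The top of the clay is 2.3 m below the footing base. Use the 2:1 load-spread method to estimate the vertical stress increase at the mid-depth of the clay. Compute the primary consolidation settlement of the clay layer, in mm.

Mid-depth of clay below the footing base: z = 2.3 + 5.8/2 = 5.2 m.
Stress increase at mid-clay by the 2:1 spreading method:
Δσ = qBL/((B+z)(L+z)) = 169×2.1×2.1/((2.1+5.2)(2.1+5.2)) = 13.986 kPa
Final effective stress: σ'_f = 136 + 13.986 = 149.99 kPa.
σ'_f = 149.99 > σ'_p = 144 kPa, so the stress path crosses the preconsolidation pressure — recompression up to σ'_p, then virgin compression beyond:
S_c = H/(1+e₀)·[C_r·log₁₀(σ'_p/σ'_0) + C_c·log₁₀(σ'_f/σ'_p)]
    = 5.8/1.71 × [0.045×log₁₀(144/136) + 0.29×log₁₀(149.99/144)]
    = 3.3918 × [0.0011171 + 0.0051329] = 0.0212 m

S_c ≈ 21.2 mm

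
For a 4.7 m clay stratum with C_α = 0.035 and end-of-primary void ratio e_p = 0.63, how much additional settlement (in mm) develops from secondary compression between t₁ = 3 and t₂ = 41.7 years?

Secondary compression: S_s = C_α·H/(1+e_p)·log₁₀(t₂/t₁)
S_s = 0.035×4.7/(1+0.63)×log₁₀(41.7/3)
    = 0.1009 × 1.143 = 0.1154 m

S_s ≈ 115 mm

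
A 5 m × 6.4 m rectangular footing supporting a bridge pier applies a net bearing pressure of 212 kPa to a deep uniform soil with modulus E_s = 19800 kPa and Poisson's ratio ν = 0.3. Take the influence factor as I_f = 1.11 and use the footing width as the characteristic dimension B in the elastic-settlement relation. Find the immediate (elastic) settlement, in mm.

Immediate (elastic) settlement: S_e = q·B·(1−ν²)/E_s · I_f.
S_e = 212 × 5 × (1 − 0.3²) / 19800 × 1.11
    = 212 × 5 × 0.91 / 19800 × 1.11
    = 0.05408 m = 54.08 mm

S_e ≈ 54.1 mm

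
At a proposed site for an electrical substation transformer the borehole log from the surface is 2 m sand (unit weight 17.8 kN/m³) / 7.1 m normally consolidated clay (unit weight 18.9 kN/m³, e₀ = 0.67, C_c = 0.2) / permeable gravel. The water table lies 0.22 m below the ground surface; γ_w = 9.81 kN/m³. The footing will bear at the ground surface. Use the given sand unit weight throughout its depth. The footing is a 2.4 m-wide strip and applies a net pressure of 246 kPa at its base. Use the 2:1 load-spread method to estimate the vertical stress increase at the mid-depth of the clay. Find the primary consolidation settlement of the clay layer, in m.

Mid-depth of clay below the ground surface: z = 2 + 7.1/2 = 5.55 m.
Total vertical stress at mid-clay: σ_v = 17.8×2 + 18.9×3.55 = 102.69 kPa.
Pore pressure: u = 9.81×(5.55 − 0.22) = 52.287 kPa.
Initial effective stress: σ'_0 = σ_v − u = 102.69 − 52.287 = 50.403 kPa.
Stress increase at mid-clay by the 2:1 spreading method:
Δσ = qB/(B+z) = 246×2.4/(2.4+5.55) = 74.264 kPa
Final effective stress: σ'_f = σ'_0 + Δσ = 50.403 + 74.264 = 124.67 kPa.
Normally consolidated clay, so the full stress increment lies on the virgin compression line:
S_c = C_c·H/(1+e₀)·log₁₀(σ'_f/σ'_0) = 0.2×7.1/(1+0.67)×log₁₀(124.67/50.403)
    = 0.8503 × 0.39331 = 0.3344 m

S_c ≈ 0.334 m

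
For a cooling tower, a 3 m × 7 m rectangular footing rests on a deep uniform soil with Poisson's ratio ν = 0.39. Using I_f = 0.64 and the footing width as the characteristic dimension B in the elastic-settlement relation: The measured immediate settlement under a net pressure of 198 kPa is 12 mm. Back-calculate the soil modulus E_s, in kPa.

E_s ≈ 26900 kPa

S_e = q·B·(1−ν²)/E_s · I_f  ⇒  E_s = q·B·(1−ν²)·I_f / S_e.
E_s = 198 × 3 × 0.8479 × 0.64 / 0.012 = 26860 kPa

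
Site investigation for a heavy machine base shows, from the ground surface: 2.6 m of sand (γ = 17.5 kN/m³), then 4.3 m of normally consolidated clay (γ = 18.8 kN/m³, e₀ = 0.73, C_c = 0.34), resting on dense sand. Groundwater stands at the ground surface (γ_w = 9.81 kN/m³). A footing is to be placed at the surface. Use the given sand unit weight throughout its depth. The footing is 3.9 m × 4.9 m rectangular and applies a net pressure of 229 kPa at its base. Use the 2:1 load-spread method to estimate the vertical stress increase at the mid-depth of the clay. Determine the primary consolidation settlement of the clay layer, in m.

Mid-depth of clay below the ground surface: z = 2.6 + 4.3/2 = 4.75 m.
Total vertical stress at mid-clay: σ_v = 17.5×2.6 + 18.8×2.15 = 85.92 kPa.
Pore pressure: u = 9.81×(4.75 − 0) = 46.598 kPa.
Initial effective stress: σ'_0 = σ_v − u = 85.92 − 46.598 = 39.322 kPa.
Stress increase at mid-clay by the 2:1 spreading method:
Δσ = qBL/((B+z)(L+z)) = 229×3.9×4.9/((3.9+4.75)(4.9+4.75)) = 52.427 kPa
Final effective stress: σ'_f = σ'_0 + Δσ = 39.322 + 52.427 = 91.749 kPa.
Normally consolidated clay, so the full stress increment lies on the virgin compression line:
S_c = C_c·H/(1+e₀)·log₁₀(σ'_f/σ'_0) = 0.34×4.3/(1+0.73)×log₁₀(91.749/39.322)
    = 0.84509 × 0.36797 = 0.311 m

S_c ≈ 0.311 m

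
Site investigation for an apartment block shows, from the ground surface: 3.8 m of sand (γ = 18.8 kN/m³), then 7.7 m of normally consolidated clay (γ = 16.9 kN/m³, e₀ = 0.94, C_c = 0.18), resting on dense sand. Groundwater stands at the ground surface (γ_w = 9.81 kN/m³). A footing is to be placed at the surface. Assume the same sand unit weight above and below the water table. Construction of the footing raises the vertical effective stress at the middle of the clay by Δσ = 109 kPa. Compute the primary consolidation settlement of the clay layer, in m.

S_c ≈ 0.317 m

Mid-depth of clay below the ground surface: z = 3.8 + 7.7/2 = 7.65 m.
Total vertical stress at mid-clay: σ_v = 18.8×3.8 + 16.9×3.85 = 136.5 kPa.
Pore pressure: u = 9.81×(7.65 − 0) = 75.047 kPa.
Initial effective stress: σ'_0 = σ_v − u = 136.5 − 75.047 = 61.453 kPa.
Final effective stress: σ'_f = σ'_0 + Δσ = 61.453 + 109 = 170.45 kPa.
Normally consolidated clay, so the full stress increment lies on the virgin compression line:
S_c = C_c·H/(1+e₀)·log₁₀(σ'_f/σ'_0) = 0.18×7.7/(1+0.94)×log₁₀(170.45/61.453)
    = 0.71443 × 0.44305 = 0.3165 m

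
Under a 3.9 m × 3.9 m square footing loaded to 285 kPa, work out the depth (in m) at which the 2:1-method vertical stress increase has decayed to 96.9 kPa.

z ≈ 2.79 m

2:1 spreading — at depth z the loaded area has grown by z in each plan dimension:
qB²/(B+z)² = Δσ_z ⇒ z = B(√(q/Δσ_z) − 1) = 3.9×(√(285/96.9) − 1) = 2.788 m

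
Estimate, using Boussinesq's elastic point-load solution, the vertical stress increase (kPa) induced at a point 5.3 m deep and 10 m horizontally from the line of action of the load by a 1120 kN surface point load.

Δσ_z ≈ 0.429 kPa

Boussinesq vertical stress below a point load on an elastic half-space:
Δσ_z = 3P/(2πz²) · [1 + (r/z)²]^(−5/2)
r/z = 10/5.3 = 1.8868; [1+(r/z)²]^(−5/2) = 0.022521.
Δσ_z = 3×1120/(2π×5.3²) × 0.022521 = 19.037 × 0.022521 = 0.4287 kPa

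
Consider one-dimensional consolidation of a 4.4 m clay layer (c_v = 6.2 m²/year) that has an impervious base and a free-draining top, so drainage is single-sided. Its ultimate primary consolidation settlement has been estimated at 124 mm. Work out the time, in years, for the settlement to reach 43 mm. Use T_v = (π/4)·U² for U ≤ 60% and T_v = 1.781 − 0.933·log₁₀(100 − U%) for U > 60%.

t ≈ 0.295 years

Drainage path length: H_d = H = 4.4 m (single drainage).
U = S(t)/S_ult = 43/124 = 0.3468.
U ≤ 60%: T_v = (π/4)·U² = (π/4)×0.34677² = 0.094446.
t = T_v·H_d²/c_v = 0.094446×4.4²/6.2 = 0.2949 years.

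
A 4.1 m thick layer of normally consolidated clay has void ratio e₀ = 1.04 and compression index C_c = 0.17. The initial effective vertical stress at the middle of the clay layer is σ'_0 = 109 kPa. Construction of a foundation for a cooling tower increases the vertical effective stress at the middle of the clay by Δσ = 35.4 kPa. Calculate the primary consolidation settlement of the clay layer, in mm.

S_c ≈ 41.7 mm

Final effective stress: σ'_f = σ'_0 + Δσ = 109 + 35.4 = 144.4 kPa.
Normally consolidated clay, so the full stress increment lies on the virgin compression line:
S_c = C_c·H/(1+e₀)·log₁₀(σ'_f/σ'_0) = 0.17×4.1/(1+1.04)×log₁₀(144.4/109)
    = 0.34167 × 0.12214 = 0.04173 m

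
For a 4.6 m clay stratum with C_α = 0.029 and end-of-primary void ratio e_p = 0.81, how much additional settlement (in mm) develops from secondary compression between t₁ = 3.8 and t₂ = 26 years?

Secondary compression: S_s = C_α·H/(1+e_p)·log₁₀(t₂/t₁)
S_s = 0.029×4.6/(1+0.81)×log₁₀(26/3.8)
    = 0.0737 × 0.8352 = 0.06155 m

S_s ≈ 61.6 mm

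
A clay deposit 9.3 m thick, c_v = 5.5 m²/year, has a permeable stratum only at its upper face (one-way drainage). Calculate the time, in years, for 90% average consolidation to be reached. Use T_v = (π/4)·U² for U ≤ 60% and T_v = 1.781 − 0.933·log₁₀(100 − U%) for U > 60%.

Drainage path length: H_d = H = 9.3 m (single drainage).
U > 60%: T_v = 1.781 − 0.933·log₁₀(100 − 90) = 0.848.
t = T_v·H_d²/c_v = 0.848×9.3²/5.5 = 13.34 years.

t ≈ 13.3 years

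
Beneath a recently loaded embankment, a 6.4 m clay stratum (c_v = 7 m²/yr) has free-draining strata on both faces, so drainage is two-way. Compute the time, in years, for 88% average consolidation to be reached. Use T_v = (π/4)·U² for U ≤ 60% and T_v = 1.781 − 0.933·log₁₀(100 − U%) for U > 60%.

Drainage path length: H_d = H/2 = 3.2 m (double drainage).
U > 60%: T_v = 1.781 − 0.933·log₁₀(100 − 88) = 0.77412.
t = T_v·H_d²/c_v = 0.77412×3.2²/7 = 1.132 years.

t ≈ 1.13 years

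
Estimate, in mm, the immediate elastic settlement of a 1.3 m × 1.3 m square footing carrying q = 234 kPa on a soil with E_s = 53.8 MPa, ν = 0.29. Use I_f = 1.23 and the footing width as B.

S_e ≈ 6.37 mm

Immediate (elastic) settlement: S_e = q·B·(1−ν²)/E_s · I_f.
E_s = 53.8 MPa = 53800 kPa.
S_e = 234 × 1.3 × (1 − 0.29²) / 53800 × 1.23
    = 234 × 1.3 × 0.9159 / 53800 × 1.23
    = 0.00637 m = 6.37 mm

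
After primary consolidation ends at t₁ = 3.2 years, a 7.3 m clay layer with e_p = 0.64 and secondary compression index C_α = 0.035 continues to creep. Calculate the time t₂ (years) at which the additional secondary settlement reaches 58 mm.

S_s = C_α·H/(1+e_p)·log₁₀(t₂/t₁) ⇒ log₁₀(t₂/t₁) = S_s·(1+e_p)/(C_α·H).
log₁₀(t₂/t₁) = 0.058 × (1+0.64) / (0.035×7.3) = 0.3723
t₂ = t₁ × 10^0.3723 = 3.2 × 2.357 = 7.541 years

t₂ ≈ 7.54 years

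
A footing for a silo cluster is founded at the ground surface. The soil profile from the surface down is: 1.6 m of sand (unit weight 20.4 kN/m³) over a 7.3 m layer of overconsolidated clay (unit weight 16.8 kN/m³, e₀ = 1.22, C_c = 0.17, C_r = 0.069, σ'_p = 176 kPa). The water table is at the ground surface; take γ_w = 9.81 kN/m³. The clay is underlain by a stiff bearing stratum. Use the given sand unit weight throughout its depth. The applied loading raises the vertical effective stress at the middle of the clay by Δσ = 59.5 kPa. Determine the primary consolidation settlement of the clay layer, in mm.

S_c ≈ 86.3 mm

Mid-depth of clay below the ground surface: z = 1.6 + 7.3/2 = 5.25 m.
Total vertical stress at mid-clay: σ_v = 20.4×1.6 + 16.8×3.65 = 93.96 kPa.
Pore pressure: u = 9.81×(5.25 − 0) = 51.503 kPa.
Initial effective stress: σ'_0 = σ_v − u = 93.96 − 51.503 = 42.457 kPa.
Final effective stress: σ'_f = 42.457 + 59.5 = 101.96 kPa.
σ'_f = 101.96 ≤ σ'_p = 176 kPa, so the clay remains overconsolidated and only the recompression index applies:
S_c = C_r·H/(1+e₀)·log₁₀(σ'_f/σ'_0) = 0.069×7.3/2.22×log₁₀(101.96/42.457)
    = 0.22689 × 0.38048 = 0.08633 m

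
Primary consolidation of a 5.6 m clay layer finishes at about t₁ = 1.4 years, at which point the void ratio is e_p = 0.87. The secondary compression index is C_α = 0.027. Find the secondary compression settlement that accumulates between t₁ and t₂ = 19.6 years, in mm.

S_s ≈ 92.7 mm

Secondary compression: S_s = C_α·H/(1+e_p)·log₁₀(t₂/t₁)
S_s = 0.027×5.6/(1+0.87)×log₁₀(19.6/1.4)
    = 0.08086 × 1.146 = 0.09267 m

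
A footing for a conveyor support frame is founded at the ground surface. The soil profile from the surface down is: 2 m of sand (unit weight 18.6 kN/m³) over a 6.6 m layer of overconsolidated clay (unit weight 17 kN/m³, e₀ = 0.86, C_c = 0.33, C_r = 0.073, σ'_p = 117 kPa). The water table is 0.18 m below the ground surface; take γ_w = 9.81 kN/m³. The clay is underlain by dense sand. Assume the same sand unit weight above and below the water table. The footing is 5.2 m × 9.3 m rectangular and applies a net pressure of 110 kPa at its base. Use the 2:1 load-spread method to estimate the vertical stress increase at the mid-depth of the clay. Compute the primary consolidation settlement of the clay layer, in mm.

S_c ≈ 66.5 mm

Mid-depth of clay below the ground surface: z = 2 + 6.6/2 = 5.3 m.
Total vertical stress at mid-clay: σ_v = 18.6×2 + 17×3.3 = 93.3 kPa.
Pore pressure: u = 9.81×(5.3 − 0.18) = 50.227 kPa.
Initial effective stress: σ'_0 = σ_v − u = 93.3 − 50.227 = 43.073 kPa.
Stress increase at mid-clay by the 2:1 spreading method:
Δσ = qBL/((B+z)(L+z)) = 110×5.2×9.3/((5.2+5.3)(9.3+5.3)) = 34.701 kPa
Final effective stress: σ'_f = 43.073 + 34.701 = 77.774 kPa.
σ'_f = 77.774 ≤ σ'_p = 117 kPa, so the clay remains overconsolidated and only the recompression index applies:
S_c = C_r·H/(1+e₀)·log₁₀(σ'_f/σ'_0) = 0.073×6.6/1.86×log₁₀(77.774/43.073)
    = 0.25903 × 0.25663 = 0.06648 m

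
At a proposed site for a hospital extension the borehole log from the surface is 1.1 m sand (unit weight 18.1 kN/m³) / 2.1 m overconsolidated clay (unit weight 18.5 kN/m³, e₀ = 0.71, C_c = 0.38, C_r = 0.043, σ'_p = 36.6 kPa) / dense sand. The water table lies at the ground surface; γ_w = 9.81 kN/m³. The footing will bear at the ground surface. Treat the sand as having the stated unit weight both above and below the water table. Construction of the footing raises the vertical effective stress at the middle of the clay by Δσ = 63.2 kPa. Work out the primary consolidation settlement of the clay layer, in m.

Mid-depth of clay below the ground surface: z = 1.1 + 2.1/2 = 2.15 m.
Total vertical stress at mid-clay: σ_v = 18.1×1.1 + 18.5×1.05 = 39.335 kPa.
Pore pressure: u = 9.81×(2.15 − 0) = 21.091 kPa.
Initial effective stress: σ'_0 = σ_v − u = 39.335 − 21.091 = 18.244 kPa.
Final effective stress: σ'_f = 18.244 + 63.2 = 81.444 kPa.
σ'_f = 81.444 > σ'_p = 36.6 kPa, so the stress path crosses the preconsolidation pressure — recompression up to σ'_p, then virgin compression beyond:
S_c = H/(1+e₀)·[C_r·log₁₀(σ'_p/σ'_0) + C_c·log₁₀(σ'_f/σ'_p)]
    = 2.1/1.71 × [0.043×log₁₀(36.6/18.244) + 0.38×log₁₀(81.444/36.6)]
    = 1.2281 × [0.013002 + 0.132] = 0.1781 m

S_c ≈ 0.178 m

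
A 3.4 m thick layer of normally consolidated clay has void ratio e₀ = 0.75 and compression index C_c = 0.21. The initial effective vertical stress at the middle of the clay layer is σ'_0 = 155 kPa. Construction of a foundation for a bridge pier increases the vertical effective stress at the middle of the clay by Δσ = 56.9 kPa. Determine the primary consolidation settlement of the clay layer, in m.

S_c ≈ 0.0554 m

Final effective stress: σ'_f = σ'_0 + Δσ = 155 + 56.9 = 211.9 kPa.
Normally consolidated clay, so the full stress increment lies on the virgin compression line:
S_c = C_c·H/(1+e₀)·log₁₀(σ'_f/σ'_0) = 0.21×3.4/(1+0.75)×log₁₀(211.9/155)
    = 0.408 × 0.1358 = 0.05541 m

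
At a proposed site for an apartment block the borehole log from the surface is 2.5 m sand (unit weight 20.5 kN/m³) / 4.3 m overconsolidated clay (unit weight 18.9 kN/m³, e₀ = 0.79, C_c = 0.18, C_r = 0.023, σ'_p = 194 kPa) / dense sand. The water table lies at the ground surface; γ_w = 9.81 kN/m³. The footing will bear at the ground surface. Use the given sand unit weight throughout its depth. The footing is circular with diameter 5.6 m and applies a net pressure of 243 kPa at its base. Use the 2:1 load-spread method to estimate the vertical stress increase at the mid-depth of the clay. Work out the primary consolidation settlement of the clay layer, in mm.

Mid-depth of clay below the ground surface: z = 2.5 + 4.3/2 = 4.65 m.
Total vertical stress at mid-clay: σ_v = 20.5×2.5 + 18.9×2.15 = 91.885 kPa.
Pore pressure: u = 9.81×(4.65 − 0) = 45.617 kPa.
Initial effective stress: σ'_0 = σ_v − u = 91.885 − 45.617 = 46.268 kPa.
Stress increase at mid-clay by the 2:1 spreading method:
Δσ ≈ qD²/(D+z)² = 243×5.6²/(5.6+4.65)² = 72.533 kPa
Final effective stress: σ'_f = 46.268 + 72.533 = 118.8 kPa.
σ'_f = 118.8 ≤ σ'_p = 194 kPa, so the clay remains overconsolidated and only the recompression index applies:
S_c = C_r·H/(1+e₀)·log₁₀(σ'_f/σ'_0) = 0.023×4.3/1.79×log₁₀(118.8/46.268)
    = 0.055251 × 0.40954 = 0.02263 m

S_c ≈ 22.6 mm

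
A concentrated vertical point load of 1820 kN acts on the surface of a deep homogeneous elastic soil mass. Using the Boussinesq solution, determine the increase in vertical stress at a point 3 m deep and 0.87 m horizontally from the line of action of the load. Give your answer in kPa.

Δσ_z ≈ 78.9 kPa

Boussinesq vertical stress below a point load on an elastic half-space:
Δσ_z = 3P/(2πz²) · [1 + (r/z)²]^(−5/2)
r/z = 0.87/3 = 0.29; [1+(r/z)²]^(−5/2) = 0.8172.
Δσ_z = 3×1820/(2π×3²) × 0.8172 = 96.554 × 0.8172 = 78.9 kPa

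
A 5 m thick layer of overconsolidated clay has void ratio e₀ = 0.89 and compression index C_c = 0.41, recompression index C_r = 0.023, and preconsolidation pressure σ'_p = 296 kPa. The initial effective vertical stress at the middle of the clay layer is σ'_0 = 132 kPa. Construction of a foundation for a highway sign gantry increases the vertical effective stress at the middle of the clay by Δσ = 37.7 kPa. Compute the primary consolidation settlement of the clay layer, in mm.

S_c ≈ 6.64 mm

Final effective stress: σ'_f = 132 + 37.7 = 169.7 kPa.
σ'_f = 169.7 ≤ σ'_p = 296 kPa, so the clay remains overconsolidated and only the recompression index applies:
S_c = C_r·H/(1+e₀)·log₁₀(σ'_f/σ'_0) = 0.023×5/1.89×log₁₀(169.7/132)
    = 0.060847 × 0.10911 = 0.006639 m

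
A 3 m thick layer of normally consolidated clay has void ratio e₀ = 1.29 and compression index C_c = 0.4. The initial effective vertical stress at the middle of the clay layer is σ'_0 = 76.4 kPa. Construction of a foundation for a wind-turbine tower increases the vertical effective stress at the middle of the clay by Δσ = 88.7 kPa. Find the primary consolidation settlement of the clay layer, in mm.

Final effective stress: σ'_f = σ'_0 + Δσ = 76.4 + 88.7 = 165.1 kPa.
Normally consolidated clay, so the full stress increment lies on the virgin compression line:
S_c = C_c·H/(1+e₀)·log₁₀(σ'_f/σ'_0) = 0.4×3/(1+1.29)×log₁₀(165.1/76.4)
    = 0.52402 × 0.33465 = 0.1754 m

S_c ≈ 175 mm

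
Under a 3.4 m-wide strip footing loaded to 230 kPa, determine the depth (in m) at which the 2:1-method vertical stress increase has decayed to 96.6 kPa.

2:1 spreading — at depth z the loaded area has grown by z in each plan dimension:
qB/(B+z) = Δσ_z ⇒ z = qB/Δσ_z − B = 230×3.4/96.6 − 3.4 = 4.695 m

z ≈ 4.7 m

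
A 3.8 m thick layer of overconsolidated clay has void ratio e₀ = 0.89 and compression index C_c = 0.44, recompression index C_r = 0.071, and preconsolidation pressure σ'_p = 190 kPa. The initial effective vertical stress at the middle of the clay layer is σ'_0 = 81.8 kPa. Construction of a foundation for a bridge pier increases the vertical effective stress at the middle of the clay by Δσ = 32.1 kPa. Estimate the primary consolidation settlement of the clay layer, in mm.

S_c ≈ 20.5 mm

Final effective stress: σ'_f = 81.8 + 32.1 = 113.9 kPa.
σ'_f = 113.9 ≤ σ'_p = 190 kPa, so the clay remains overconsolidated and only the recompression index applies:
S_c = C_r·H/(1+e₀)·log₁₀(σ'_f/σ'_0) = 0.071×3.8/1.89×log₁₀(113.9/81.8)
    = 0.14275 × 0.14377 = 0.02052 m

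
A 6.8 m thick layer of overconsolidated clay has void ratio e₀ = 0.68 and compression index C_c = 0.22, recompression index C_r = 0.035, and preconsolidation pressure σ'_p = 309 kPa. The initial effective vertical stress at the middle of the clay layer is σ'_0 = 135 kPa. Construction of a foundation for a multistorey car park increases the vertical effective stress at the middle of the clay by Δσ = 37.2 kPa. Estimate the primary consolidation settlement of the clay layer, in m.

S_c ≈ 0.015 m

Final effective stress: σ'_f = 135 + 37.2 = 172.2 kPa.
σ'_f = 172.2 ≤ σ'_p = 309 kPa, so the clay remains overconsolidated and only the recompression index applies:
S_c = C_r·H/(1+e₀)·log₁₀(σ'_f/σ'_0) = 0.035×6.8/1.68×log₁₀(172.2/135)
    = 0.14167 × 0.1057 = 0.01497 m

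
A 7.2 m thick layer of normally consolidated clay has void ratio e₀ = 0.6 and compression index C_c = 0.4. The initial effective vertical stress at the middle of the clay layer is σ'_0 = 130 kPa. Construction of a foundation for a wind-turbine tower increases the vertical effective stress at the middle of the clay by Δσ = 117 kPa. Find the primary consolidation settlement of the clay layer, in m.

S_c ≈ 0.502 m

Final effective stress: σ'_f = σ'_0 + Δσ = 130 + 117 = 247 kPa.
Normally consolidated clay, so the full stress increment lies on the virgin compression line:
S_c = C_c·H/(1+e₀)·log₁₀(σ'_f/σ'_0) = 0.4×7.2/(1+0.6)×log₁₀(247/130)
    = 1.8 × 0.27875 = 0.5018 m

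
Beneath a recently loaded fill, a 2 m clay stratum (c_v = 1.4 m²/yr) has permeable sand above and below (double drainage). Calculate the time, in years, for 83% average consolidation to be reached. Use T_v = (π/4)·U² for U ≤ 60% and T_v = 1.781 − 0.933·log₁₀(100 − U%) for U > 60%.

t ≈ 0.452 years

Drainage path length: H_d = H/2 = 1 m (double drainage).
U > 60%: T_v = 1.781 − 0.933·log₁₀(100 − 83) = 0.63299.
t = T_v·H_d²/c_v = 0.63299×1²/1.4 = 0.4521 years.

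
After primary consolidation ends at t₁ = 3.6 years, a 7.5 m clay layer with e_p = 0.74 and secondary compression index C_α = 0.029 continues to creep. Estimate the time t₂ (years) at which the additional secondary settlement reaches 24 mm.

t₂ ≈ 5.6 years

S_s = C_α·H/(1+e_p)·log₁₀(t₂/t₁) ⇒ log₁₀(t₂/t₁) = S_s·(1+e_p)/(C_α·H).
log₁₀(t₂/t₁) = 0.024 × (1+0.74) / (0.029×7.5) = 0.192
t₂ = t₁ × 10^0.192 = 3.6 × 1.556 = 5.601 years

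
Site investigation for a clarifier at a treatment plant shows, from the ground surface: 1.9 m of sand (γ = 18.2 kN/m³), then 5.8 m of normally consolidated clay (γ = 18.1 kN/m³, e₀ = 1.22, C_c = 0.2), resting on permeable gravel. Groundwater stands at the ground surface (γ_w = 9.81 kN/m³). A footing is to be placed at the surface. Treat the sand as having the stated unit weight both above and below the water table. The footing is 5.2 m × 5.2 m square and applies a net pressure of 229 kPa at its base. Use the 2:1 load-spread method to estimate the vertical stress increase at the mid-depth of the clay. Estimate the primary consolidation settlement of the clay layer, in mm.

S_c ≈ 212 mm

Mid-depth of clay below the ground surface: z = 1.9 + 5.8/2 = 4.8 m.
Total vertical stress at mid-clay: σ_v = 18.2×1.9 + 18.1×2.9 = 87.07 kPa.
Pore pressure: u = 9.81×(4.8 − 0) = 47.088 kPa.
Initial effective stress: σ'_0 = σ_v − u = 87.07 − 47.088 = 39.982 kPa.
Stress increase at mid-clay by the 2:1 spreading method:
Δσ = qBL/((B+z)(L+z)) = 229×5.2×5.2/((5.2+4.8)(5.2+4.8)) = 61.922 kPa
Final effective stress: σ'_f = σ'_0 + Δσ = 39.982 + 61.922 = 101.9 kPa.
Normally consolidated clay, so the full stress increment lies on the virgin compression line:
S_c = C_c·H/(1+e₀)·log₁₀(σ'_f/σ'_0) = 0.2×5.8/(1+1.22)×log₁₀(101.9/39.982)
    = 0.52252 × 0.40631 = 0.2123 m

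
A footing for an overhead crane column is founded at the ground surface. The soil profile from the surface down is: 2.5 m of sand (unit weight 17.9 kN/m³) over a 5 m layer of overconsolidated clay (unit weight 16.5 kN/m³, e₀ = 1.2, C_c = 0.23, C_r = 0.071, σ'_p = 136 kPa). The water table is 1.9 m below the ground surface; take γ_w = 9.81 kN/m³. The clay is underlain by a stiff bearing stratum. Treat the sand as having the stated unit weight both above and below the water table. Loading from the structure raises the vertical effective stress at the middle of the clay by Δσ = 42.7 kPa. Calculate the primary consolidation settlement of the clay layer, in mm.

S_c ≈ 39.9 mm

Mid-depth of clay below the ground surface: z = 2.5 + 5/2 = 5 m.
Total vertical stress at mid-clay: σ_v = 17.9×2.5 + 16.5×2.5 = 86 kPa.
Pore pressure: u = 9.81×(5 − 1.9) = 30.411 kPa.
Initial effective stress: σ'_0 = σ_v − u = 86 − 30.411 = 55.589 kPa.
Final effective stress: σ'_f = 55.589 + 42.7 = 98.289 kPa.
σ'_f = 98.289 ≤ σ'_p = 136 kPa, so the clay remains overconsolidated and only the recompression index applies:
S_c = C_r·H/(1+e₀)·log₁₀(σ'_f/σ'_0) = 0.071×5/2.2×log₁₀(98.289/55.589)
    = 0.16136 × 0.24752 = 0.03994 m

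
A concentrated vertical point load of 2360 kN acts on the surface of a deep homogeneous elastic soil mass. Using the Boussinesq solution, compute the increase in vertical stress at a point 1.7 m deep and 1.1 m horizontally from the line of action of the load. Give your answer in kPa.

Δσ_z ≈ 163 kPa

Boussinesq vertical stress below a point load on an elastic half-space:
Δσ_z = 3P/(2πz²) · [1 + (r/z)²]^(−5/2)
r/z = 1.1/1.7 = 0.64706; [1+(r/z)²]^(−5/2) = 0.41714.
Δσ_z = 3×2360/(2π×1.7²) × 0.41714 = 389.9 × 0.41714 = 162.6 kPa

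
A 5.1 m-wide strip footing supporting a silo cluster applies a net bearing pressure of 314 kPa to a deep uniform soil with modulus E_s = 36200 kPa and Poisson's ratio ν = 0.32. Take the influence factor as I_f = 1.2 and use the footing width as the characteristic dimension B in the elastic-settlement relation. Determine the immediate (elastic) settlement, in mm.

Immediate (elastic) settlement: S_e = q·B·(1−ν²)/E_s · I_f.
S_e = 314 × 5.1 × (1 − 0.32²) / 36200 × 1.2
    = 314 × 5.1 × 0.8976 / 36200 × 1.2
    = 0.04765 m = 47.65 mm

S_e ≈ 47.6 mm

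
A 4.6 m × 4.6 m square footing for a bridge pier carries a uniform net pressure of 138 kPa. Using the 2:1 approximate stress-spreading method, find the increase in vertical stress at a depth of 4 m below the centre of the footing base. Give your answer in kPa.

Δσ_z ≈ 39.5 kPa

By the 2:1 method the load spreads at 1 horizontal : 2 vertical, so at depth z the loaded area has grown by z in each plan dimension:
Δσ = qBL/((B+z)(L+z)) = 138×4.6×4.6/((4.6+4)(4.6+4)) = 39.482 kPa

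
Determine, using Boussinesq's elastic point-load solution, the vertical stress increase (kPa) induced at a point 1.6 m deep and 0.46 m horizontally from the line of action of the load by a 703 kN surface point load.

Boussinesq vertical stress below a point load on an elastic half-space:
Δσ_z = 3P/(2πz²) · [1 + (r/z)²]^(−5/2)
r/z = 0.46/1.6 = 0.2875; [1+(r/z)²]^(−5/2) = 0.81992.
Δσ_z = 3×703/(2π×1.6²) × 0.81992 = 131.12 × 0.81992 = 107.5 kPa

Δσ_z ≈ 108 kPa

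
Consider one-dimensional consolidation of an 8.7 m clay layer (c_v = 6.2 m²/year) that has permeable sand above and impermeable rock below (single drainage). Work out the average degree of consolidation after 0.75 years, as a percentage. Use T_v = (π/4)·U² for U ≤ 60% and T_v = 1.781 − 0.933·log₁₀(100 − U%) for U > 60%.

U ≈ 28 %

Drainage path length: H_d = H = 8.7 m (single drainage).
T_v = c_v·t/H_d² = 6.2×0.75/8.7² = 0.061435.
T_v = 0.061435 corresponds to the U ≤ 60% branch:
U = √(4T_v/π) = 0.2797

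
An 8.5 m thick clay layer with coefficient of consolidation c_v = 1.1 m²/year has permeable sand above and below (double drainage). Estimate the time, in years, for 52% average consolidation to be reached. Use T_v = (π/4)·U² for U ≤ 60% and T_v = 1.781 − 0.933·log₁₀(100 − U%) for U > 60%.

Drainage path length: H_d = H/2 = 4.25 m (double drainage).
U ≤ 60%: T_v = (π/4)·U² = (π/4)×0.52² = 0.21237.
t = T_v·H_d²/c_v = 0.21237×4.25²/1.1 = 3.487 years.

t ≈ 3.49 years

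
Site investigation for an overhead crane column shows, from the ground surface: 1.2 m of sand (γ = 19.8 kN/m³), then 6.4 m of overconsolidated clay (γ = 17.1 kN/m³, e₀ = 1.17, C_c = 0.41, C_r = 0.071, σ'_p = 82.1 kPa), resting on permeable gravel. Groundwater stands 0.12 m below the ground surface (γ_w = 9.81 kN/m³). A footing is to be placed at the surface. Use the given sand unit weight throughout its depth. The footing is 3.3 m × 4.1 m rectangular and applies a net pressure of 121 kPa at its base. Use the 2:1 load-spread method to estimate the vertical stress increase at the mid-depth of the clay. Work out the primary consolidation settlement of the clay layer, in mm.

Mid-depth of clay below the ground surface: z = 1.2 + 6.4/2 = 4.4 m.
Total vertical stress at mid-clay: σ_v = 19.8×1.2 + 17.1×3.2 = 78.48 kPa.
Pore pressure: u = 9.81×(4.4 − 0.12) = 41.987 kPa.
Initial effective stress: σ'_0 = σ_v − u = 78.48 − 41.987 = 36.493 kPa.
Stress increase at mid-clay by the 2:1 spreading method:
Δσ = qBL/((B+z)(L+z)) = 121×3.3×4.1/((3.3+4.4)(4.1+4.4)) = 25.013 kPa
Final effective stress: σ'_f = 36.493 + 25.013 = 61.506 kPa.
σ'_f = 61.506 ≤ σ'_p = 82.1 kPa, so the clay remains overconsolidated and only the recompression index applies:
S_c = C_r·H/(1+e₀)·log₁₀(σ'_f/σ'_0) = 0.071×6.4/2.17×log₁₀(61.506/36.493)
    = 0.2094 × 0.22671 = 0.04747 m

S_c ≈ 47.5 mm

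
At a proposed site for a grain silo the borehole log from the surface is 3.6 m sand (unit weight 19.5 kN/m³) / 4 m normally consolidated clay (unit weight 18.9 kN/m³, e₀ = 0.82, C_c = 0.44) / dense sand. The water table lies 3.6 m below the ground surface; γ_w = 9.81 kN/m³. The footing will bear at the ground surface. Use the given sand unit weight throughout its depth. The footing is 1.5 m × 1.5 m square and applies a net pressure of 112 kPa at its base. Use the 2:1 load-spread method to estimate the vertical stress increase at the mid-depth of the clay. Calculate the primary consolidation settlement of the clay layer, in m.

S_c ≈ 0.0231 m

Mid-depth of clay below the ground surface: z = 3.6 + 4/2 = 5.6 m.
Total vertical stress at mid-clay: σ_v = 19.5×3.6 + 18.9×2 = 108 kPa.
Pore pressure: u = 9.81×(5.6 − 3.6) = 19.62 kPa.
Initial effective stress: σ'_0 = σ_v − u = 108 − 19.62 = 88.38 kPa.
Stress increase at mid-clay by the 2:1 spreading method:
Δσ = qBL/((B+z)(L+z)) = 112×1.5×1.5/((1.5+5.6)(1.5+5.6)) = 4.999 kPa
Final effective stress: σ'_f = σ'_0 + Δσ = 88.38 + 4.999 = 93.379 kPa.
Normally consolidated clay, so the full stress increment lies on the virgin compression line:
S_c = C_c·H/(1+e₀)·log₁₀(σ'_f/σ'_0) = 0.44×4/(1+0.82)×log₁₀(93.379/88.38)
    = 0.96703 × 0.023895 = 0.02311 m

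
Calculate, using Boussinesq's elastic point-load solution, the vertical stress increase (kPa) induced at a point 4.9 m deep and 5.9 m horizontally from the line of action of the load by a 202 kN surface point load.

Boussinesq vertical stress below a point load on an elastic half-space:
Δσ_z = 3P/(2πz²) · [1 + (r/z)²]^(−5/2)
r/z = 5.9/4.9 = 1.2041; [1+(r/z)²]^(−5/2) = 0.10646.
Δσ_z = 3×202/(2π×4.9²) × 0.10646 = 4.017 × 0.10646 = 0.4276 kPa

Δσ_z ≈ 0.428 kPa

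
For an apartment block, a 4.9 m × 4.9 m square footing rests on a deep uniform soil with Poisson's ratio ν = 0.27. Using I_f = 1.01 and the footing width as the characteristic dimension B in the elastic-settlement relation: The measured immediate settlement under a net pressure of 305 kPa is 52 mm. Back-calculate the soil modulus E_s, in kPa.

E_s ≈ 26900 kPa

S_e = q·B·(1−ν²)/E_s · I_f  ⇒  E_s = q·B·(1−ν²)·I_f / S_e.
E_s = 305 × 4.9 × 0.9271 × 1.01 / 0.052 = 26910 kPa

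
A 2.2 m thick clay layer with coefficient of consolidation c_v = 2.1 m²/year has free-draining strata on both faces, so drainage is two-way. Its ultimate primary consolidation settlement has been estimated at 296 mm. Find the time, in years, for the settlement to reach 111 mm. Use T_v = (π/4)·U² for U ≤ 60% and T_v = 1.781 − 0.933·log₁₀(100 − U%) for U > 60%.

t ≈ 0.0636 years

Drainage path length: H_d = H/2 = 1.1 m (double drainage).
U = S(t)/S_ult = 111/296 = 0.375.
U ≤ 60%: T_v = (π/4)·U² = (π/4)×0.375² = 0.11045.
t = T_v·H_d²/c_v = 0.11045×1.1²/2.1 = 0.06364 years.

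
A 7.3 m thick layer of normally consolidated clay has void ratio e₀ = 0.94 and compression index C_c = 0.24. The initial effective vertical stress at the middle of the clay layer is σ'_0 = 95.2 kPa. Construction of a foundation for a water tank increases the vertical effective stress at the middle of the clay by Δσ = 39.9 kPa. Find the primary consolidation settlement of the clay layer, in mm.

Final effective stress: σ'_f = σ'_0 + Δσ = 95.2 + 39.9 = 135.1 kPa.
Normally consolidated clay, so the full stress increment lies on the virgin compression line:
S_c = C_c·H/(1+e₀)·log₁₀(σ'_f/σ'_0) = 0.24×7.3/(1+0.94)×log₁₀(135.1/95.2)
    = 0.90309 × 0.15202 = 0.1373 m

S_c ≈ 137 mm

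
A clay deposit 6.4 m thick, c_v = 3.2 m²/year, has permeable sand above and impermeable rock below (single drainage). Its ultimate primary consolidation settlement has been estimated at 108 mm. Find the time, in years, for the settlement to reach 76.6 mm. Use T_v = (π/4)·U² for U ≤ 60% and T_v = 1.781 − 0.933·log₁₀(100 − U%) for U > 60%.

Drainage path length: H_d = H = 6.4 m (single drainage).
U = S(t)/S_ult = 76.6/108 = 0.7093.
U > 60%: T_v = 1.781 − 0.933·log₁₀(100 − 70.926) = 0.41555.
t = T_v·H_d²/c_v = 0.41555×6.4²/3.2 = 5.319 years.

t ≈ 5.32 years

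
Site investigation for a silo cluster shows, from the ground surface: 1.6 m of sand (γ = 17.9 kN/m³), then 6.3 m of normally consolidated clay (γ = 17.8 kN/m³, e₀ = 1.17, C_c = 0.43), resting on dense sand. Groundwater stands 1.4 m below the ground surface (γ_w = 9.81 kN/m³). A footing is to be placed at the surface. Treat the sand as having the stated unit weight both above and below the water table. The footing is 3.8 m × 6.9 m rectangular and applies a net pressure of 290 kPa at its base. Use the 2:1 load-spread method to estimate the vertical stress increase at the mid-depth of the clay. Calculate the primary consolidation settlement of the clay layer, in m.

S_c ≈ 0.491 m

Mid-depth of clay below the ground surface: z = 1.6 + 6.3/2 = 4.75 m.
Total vertical stress at mid-clay: σ_v = 17.9×1.6 + 17.8×3.15 = 84.71 kPa.
Pore pressure: u = 9.81×(4.75 − 1.4) = 32.864 kPa.
Initial effective stress: σ'_0 = σ_v − u = 84.71 − 32.864 = 51.846 kPa.
Stress increase at mid-clay by the 2:1 spreading method:
Δσ = qBL/((B+z)(L+z)) = 290×3.8×6.9/((3.8+4.75)(6.9+4.75)) = 76.338 kPa
Final effective stress: σ'_f = σ'_0 + Δσ = 51.846 + 76.338 = 128.18 kPa.
Normally consolidated clay, so the full stress increment lies on the virgin compression line:
S_c = C_c·H/(1+e₀)·log₁₀(σ'_f/σ'_0) = 0.43×6.3/(1+1.17)×log₁₀(128.18/51.846)
    = 1.2484 × 0.39311 = 0.4908 m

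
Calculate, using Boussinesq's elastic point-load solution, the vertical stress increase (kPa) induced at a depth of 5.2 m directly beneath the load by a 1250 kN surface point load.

Δσ_z ≈ 22.1 kPa

Boussinesq vertical stress below a point load on an elastic half-space:
Δσ_z = 3P/(2πz²) · [1 + (r/z)²]^(−5/2)
r/z = 0/5.2 = 0; [1+(r/z)²]^(−5/2) = 1.
Δσ_z = 3×1250/(2π×5.2²) × 1 = 22.072 × 1 = 22.07 kPa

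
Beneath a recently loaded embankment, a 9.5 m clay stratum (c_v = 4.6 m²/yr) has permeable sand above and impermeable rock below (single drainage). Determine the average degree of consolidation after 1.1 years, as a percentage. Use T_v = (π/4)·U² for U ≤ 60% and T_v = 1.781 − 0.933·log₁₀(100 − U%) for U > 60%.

Drainage path length: H_d = H = 9.5 m (single drainage).
T_v = c_v·t/H_d² = 4.6×1.1/9.5² = 0.056066.
T_v = 0.056066 corresponds to the U ≤ 60% branch:
U = √(4T_v/π) = 0.2672

U ≈ 26.7 %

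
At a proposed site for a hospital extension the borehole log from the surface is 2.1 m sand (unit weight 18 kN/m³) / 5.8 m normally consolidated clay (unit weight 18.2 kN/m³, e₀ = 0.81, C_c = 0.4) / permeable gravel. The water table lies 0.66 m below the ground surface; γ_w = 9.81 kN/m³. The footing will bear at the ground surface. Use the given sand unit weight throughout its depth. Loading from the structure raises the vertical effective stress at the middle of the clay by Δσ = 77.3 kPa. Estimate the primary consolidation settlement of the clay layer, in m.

Mid-depth of clay below the ground surface: z = 2.1 + 5.8/2 = 5 m.
Total vertical stress at mid-clay: σ_v = 18×2.1 + 18.2×2.9 = 90.58 kPa.
Pore pressure: u = 9.81×(5 − 0.66) = 42.575 kPa.
Initial effective stress: σ'_0 = σ_v − u = 90.58 − 42.575 = 48.005 kPa.
Final effective stress: σ'_f = σ'_0 + Δσ = 48.005 + 77.3 = 125.31 kPa.
Normally consolidated clay, so the full stress increment lies on the virgin compression line:
S_c = C_c·H/(1+e₀)·log₁₀(σ'_f/σ'_0) = 0.4×5.8/(1+0.81)×log₁₀(125.31/48.005)
    = 1.2818 × 0.4167 = 0.5341 m

S_c ≈ 0.534 m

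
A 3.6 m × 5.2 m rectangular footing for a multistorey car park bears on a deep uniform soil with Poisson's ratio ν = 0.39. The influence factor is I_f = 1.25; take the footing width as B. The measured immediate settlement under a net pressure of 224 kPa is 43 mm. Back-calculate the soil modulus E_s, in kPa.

E_s ≈ 19900 kPa

S_e = q·B·(1−ν²)/E_s · I_f  ⇒  E_s = q·B·(1−ν²)·I_f / S_e.
E_s = 224 × 3.6 × 0.8479 × 1.25 / 0.043 = 19880 kPa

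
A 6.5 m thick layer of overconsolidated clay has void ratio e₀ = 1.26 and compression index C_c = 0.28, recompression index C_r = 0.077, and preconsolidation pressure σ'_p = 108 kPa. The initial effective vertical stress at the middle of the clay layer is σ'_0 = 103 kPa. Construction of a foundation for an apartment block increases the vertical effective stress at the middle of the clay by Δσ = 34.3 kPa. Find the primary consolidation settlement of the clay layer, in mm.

S_c ≈ 88.5 mm

Final effective stress: σ'_f = 103 + 34.3 = 137.3 kPa.
σ'_f = 137.3 > σ'_p = 108 kPa, so the stress path crosses the preconsolidation pressure — recompression up to σ'_p, then virgin compression beyond:
S_c = H/(1+e₀)·[C_r·log₁₀(σ'_p/σ'_0) + C_c·log₁₀(σ'_f/σ'_p)]
    = 6.5/2.26 × [0.077×log₁₀(108/103) + 0.28×log₁₀(137.3/108)]
    = 2.8761 × [0.0015852 + 0.029189] = 0.08851 m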